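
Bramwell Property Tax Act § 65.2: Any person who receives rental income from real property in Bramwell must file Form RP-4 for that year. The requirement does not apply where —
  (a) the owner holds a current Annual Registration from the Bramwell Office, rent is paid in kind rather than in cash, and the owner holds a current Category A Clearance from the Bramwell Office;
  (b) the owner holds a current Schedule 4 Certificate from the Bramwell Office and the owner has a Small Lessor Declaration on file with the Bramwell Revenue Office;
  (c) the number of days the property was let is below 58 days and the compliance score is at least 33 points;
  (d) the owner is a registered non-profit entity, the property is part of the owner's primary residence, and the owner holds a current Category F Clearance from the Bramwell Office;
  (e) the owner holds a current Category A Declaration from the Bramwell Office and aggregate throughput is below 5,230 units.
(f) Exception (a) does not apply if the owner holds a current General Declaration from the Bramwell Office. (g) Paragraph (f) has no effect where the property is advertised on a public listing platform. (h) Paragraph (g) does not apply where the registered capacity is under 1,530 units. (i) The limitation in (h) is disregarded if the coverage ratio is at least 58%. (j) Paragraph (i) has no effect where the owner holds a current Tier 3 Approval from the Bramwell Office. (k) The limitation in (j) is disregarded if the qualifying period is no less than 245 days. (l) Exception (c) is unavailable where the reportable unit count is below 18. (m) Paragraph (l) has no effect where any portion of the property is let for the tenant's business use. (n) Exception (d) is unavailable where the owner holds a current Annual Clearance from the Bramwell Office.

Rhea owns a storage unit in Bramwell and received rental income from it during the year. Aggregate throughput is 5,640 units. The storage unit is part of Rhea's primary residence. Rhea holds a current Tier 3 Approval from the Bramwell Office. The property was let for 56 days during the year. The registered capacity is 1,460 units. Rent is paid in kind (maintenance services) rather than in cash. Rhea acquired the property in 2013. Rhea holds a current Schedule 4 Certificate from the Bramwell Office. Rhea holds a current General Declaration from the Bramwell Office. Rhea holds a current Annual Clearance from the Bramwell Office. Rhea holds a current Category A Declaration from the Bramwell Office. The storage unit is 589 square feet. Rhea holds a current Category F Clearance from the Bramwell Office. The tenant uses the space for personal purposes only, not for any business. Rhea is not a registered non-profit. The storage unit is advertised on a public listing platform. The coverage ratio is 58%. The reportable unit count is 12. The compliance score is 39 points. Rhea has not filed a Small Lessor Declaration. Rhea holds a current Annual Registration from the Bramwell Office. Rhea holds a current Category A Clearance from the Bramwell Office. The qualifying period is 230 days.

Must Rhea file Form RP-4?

Exception (a)'s conditions are all satisfied: a current Annual Registration is held; rent is paid in kind; a current Category A Clearance is held. But applying paragraphs (f)–(k): (f) is triggered — a current General Declaration is held. (g) would limit (f) — the property is publicly advertised — but (h) sets (g) aside: (h) operates against (g): the registered capacity is 1,460 units, under the 1,530 units limit. (i) would limit (h) — the coverage ratio is 58%, meeting the 58% threshold — but (j) sets (i) aside: (j) operates against (i): a current Tier 3 Approval is held. (k) is inapplicable (the qualifying period is 230 days, short of 245 days), so (j) stands. Exception (a) does not apply.
Exception (b) does not apply: no Small Lessor Declaration is on file.
All of (c)'s requirements are met (the number of days the property was let is 56 days, below the 58 days limit; the compliance score is 39 points, meeting the 33 points threshold). But: (l) operates — the reportable unit count is 12, below the 18 limit. (m), which would lift (l), is not triggered — the space is used for personal purposes only. (c) is therefore removed.
Exception (d) fails — Rhea is not a registered non-profit.
Exception (e) fails — aggregate throughput is 5,640 units, not below 5,230 units.
No exception displaces § 65.2.

Yes — Rhea must file Form RP-4.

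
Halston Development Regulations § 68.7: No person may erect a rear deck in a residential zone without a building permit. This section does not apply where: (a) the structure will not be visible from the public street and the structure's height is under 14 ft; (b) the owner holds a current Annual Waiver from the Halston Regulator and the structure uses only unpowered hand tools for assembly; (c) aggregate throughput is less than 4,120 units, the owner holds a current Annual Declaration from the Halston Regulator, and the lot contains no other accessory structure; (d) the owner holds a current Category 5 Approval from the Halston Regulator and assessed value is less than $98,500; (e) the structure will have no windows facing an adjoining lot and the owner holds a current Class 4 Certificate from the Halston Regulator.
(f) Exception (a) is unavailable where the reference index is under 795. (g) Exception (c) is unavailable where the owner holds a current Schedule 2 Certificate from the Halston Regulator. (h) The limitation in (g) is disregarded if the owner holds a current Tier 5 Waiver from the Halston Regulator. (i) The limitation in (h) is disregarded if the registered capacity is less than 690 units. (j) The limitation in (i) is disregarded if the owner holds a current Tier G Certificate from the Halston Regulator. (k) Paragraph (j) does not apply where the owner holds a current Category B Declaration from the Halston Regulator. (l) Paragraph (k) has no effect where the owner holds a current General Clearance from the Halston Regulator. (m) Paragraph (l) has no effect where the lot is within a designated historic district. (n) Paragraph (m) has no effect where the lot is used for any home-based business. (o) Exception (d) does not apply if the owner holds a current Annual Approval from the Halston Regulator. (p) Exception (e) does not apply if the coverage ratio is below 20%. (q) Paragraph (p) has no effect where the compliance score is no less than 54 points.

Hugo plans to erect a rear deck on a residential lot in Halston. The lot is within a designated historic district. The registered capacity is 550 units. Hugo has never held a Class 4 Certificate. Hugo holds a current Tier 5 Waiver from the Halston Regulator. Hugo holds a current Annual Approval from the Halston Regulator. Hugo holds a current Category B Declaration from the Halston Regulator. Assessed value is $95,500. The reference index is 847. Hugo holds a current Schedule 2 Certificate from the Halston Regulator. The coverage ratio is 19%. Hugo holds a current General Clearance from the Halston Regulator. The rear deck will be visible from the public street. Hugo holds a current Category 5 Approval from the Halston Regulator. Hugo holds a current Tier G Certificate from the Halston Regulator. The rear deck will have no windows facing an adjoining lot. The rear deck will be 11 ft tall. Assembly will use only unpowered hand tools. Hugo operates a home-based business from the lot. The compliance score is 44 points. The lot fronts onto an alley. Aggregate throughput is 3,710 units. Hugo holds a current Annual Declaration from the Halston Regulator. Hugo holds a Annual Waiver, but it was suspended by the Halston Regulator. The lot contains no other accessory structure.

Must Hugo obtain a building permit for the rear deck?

No — exception (c) applies; Hugo does not need a building permit.

Exception (a) fails — the structure will be visible from the street.
Exception (b) requires that the owner holds a current Annual Waiver from the Halston Regulator; but no current Annual Waiver is held, so (b) is unavailable.
Exception (c)'s conditions are all satisfied: aggregate throughput is 3,710 units, less than the 4,120 units limit; a current Annual Declaration is held; the lot has no other accessory structure. Under paragraphs (g)–(n): (g) operates (a current Schedule 2 Certificate is held), but yields to (h): (h) operates against (g): a current Tier 5 Waiver is held. (i) would limit (h) — the registered capacity is 550 units, less than the 690 units limit — but (j) sets (i) aside: (j) operates against (i): a current Tier G Certificate is held. (k) would limit (j) — a current Category B Declaration is held — but (l) sets (k) aside: (l) operates against (k): a current General Clearance is held. (m) would limit (l) — the lot is in a historic district — but (n) sets (m) aside: (n) applies — a home-based business operates on the lot. So (c) applies.
Exception (d): a current Category 5 Approval is held; assessed value is $95,500, less than the $98,500 limit — every condition holds. But: (o) is engaged — a current Annual Approval is held. Exception (d) does not apply.
Exception (e) fails — the Class 4 Certificate is not current.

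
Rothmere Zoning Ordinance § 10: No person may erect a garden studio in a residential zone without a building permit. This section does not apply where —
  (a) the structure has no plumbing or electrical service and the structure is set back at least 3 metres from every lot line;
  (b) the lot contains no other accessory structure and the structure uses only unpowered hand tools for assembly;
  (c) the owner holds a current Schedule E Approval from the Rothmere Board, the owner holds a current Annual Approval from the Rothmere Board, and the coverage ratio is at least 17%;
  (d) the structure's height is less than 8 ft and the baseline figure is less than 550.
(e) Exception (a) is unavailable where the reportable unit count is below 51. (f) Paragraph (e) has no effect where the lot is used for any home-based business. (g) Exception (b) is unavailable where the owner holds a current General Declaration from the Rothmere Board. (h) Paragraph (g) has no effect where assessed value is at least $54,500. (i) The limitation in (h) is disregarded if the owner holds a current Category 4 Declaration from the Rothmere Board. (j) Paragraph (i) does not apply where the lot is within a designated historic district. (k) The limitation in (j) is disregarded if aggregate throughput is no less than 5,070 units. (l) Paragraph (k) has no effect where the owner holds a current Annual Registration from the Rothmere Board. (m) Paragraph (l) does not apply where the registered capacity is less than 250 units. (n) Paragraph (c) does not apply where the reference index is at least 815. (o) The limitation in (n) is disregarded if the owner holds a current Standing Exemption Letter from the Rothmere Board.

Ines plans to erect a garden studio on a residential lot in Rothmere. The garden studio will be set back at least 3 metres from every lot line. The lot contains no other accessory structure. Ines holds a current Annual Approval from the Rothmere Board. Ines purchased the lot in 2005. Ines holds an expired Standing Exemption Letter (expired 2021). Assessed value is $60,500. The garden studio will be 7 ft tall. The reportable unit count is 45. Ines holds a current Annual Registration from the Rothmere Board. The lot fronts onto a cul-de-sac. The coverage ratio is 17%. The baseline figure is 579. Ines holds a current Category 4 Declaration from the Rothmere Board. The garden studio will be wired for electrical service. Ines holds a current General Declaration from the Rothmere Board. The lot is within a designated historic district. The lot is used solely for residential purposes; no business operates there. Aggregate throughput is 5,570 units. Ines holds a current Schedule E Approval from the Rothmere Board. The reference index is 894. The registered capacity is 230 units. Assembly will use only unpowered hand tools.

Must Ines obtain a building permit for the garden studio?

Exception (a) does not apply: electrical service is planned.
Exception (b)'s conditions are all satisfied: the lot has no other accessory structure; assembly uses only hand tools. But: (g) operates against (b): a current General Declaration is held. (h) is triggered (assessed value is $60,500, meeting the $54,500 threshold), but is overridden by (i): (i) operates — a current Category 4 Declaration is held. (j) would limit (i) — the lot is in a historic district — but (k) sets (j) aside: (k) operates against (j): aggregate throughput is 5,570 units, meeting the 5,070 units threshold. (l) would limit (k) — a current Annual Registration is held — but (m) sets (l) aside: (m) is engaged — the registered capacity is 230 units, less than the 250 units limit. So (b) is unavailable.
Exception (c)'s conditions are all satisfied: a current Schedule E Approval is held; a current Annual Approval is held; the coverage ratio is 17%, meeting the 17% threshold. But applying paragraphs (n)–(o): (n) operates against (c): the reference index is 894, meeting the 815 threshold. (o), which would lift (n), is not triggered — there is no Standing Exemption Letter in force. Exception (c) does not apply.
Exception (d) requires that the baseline figure is less than 550; but the baseline figure is 579, not less than 550, so (d) is unavailable.
No exception applies. The general rule governs.

Yes — Ines must obtain a building permit.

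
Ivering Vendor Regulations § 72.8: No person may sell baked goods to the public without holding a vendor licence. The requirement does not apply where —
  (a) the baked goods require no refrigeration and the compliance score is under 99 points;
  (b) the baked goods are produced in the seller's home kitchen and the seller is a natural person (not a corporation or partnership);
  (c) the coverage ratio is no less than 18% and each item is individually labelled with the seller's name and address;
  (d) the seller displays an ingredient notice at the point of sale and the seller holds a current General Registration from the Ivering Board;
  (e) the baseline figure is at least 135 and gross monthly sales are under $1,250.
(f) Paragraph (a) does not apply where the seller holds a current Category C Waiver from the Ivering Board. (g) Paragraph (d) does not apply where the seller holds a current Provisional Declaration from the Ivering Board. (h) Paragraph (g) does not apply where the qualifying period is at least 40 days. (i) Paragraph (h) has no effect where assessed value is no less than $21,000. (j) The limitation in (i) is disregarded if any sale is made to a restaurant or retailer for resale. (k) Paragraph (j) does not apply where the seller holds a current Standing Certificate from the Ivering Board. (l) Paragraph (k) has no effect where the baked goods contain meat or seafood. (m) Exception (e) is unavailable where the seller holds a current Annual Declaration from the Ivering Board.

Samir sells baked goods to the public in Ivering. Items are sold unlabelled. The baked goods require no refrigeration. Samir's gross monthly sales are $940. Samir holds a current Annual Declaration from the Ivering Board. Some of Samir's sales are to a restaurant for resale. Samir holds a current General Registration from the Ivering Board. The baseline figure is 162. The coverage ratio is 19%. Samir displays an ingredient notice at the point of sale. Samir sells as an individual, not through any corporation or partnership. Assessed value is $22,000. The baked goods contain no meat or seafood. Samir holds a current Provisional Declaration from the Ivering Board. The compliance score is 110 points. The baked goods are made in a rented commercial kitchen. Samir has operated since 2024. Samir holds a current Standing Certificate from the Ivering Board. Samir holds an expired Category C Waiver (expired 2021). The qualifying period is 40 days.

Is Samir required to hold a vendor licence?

Exception (a) does not apply: the compliance score is 110 points, not under 99 points.
Exception (b) requires that the baked goods are produced in the seller's home kitchen; but the baked goods are made in a commercial kitchen, not a home kitchen, so (b) is unavailable.
Exception (c) fails — items are sold unlabelled.
All of (d)'s requirements are met (an ingredient notice is displayed; a current General Registration is held). But: (g) operates against (d): a current Provisional Declaration is held. (h) is triggered (the qualifying period is 40 days, meeting the 40 days threshold), but is overridden by (i): (i) operates against (h): assessed value is $22,000, meeting the $21,000 threshold. (j) would limit (i) — some sales are to a restaurant for resale — but (k) sets (j) aside: (k) operates — a current Standing Certificate is held. (l), which would lift (k), is not triggered — the baked goods contain no meat or seafood. (d) is therefore removed.
Exception (e) is satisfied on its face — the baseline figure is 162, meeting the 135 threshold; gross monthly sales are $940, under the $1,250 limit. Turning to paragraph (m): (m) is triggered — a current Annual Declaration is held. So (e) is unavailable.
None of the exceptions is available; § 72.8 applies in full.

Yes — Samir must hold a vendor licence.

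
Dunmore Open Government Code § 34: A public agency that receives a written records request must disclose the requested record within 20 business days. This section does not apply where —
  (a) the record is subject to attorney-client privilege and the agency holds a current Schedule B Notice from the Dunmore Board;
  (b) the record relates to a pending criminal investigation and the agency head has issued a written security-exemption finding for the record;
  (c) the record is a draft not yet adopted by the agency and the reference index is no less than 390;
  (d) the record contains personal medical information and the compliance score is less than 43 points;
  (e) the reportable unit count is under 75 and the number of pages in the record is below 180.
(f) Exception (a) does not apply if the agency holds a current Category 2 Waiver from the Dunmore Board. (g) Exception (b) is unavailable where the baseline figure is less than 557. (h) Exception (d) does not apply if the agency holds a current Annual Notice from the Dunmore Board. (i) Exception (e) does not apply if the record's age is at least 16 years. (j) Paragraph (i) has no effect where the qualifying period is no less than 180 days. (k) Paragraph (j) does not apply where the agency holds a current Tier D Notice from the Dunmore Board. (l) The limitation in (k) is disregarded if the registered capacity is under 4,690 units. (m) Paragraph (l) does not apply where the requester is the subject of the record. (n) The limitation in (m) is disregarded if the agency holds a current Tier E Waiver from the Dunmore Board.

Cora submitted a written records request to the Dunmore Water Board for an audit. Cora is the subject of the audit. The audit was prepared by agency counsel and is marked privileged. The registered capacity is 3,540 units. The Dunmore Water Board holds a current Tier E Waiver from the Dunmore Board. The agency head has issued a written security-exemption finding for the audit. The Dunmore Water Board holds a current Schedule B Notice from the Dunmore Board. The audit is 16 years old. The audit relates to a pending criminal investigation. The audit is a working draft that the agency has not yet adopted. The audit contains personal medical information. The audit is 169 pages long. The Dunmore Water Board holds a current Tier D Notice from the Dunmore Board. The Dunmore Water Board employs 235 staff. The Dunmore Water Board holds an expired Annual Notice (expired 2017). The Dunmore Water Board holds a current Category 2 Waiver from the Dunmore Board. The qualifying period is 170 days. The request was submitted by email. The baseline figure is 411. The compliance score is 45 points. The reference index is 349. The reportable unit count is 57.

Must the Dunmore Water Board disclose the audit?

Yes — the Dunmore Water Board must disclose the audit.

Exception (a): the audit is privileged; a current Schedule B Notice is held — every condition holds. Turning to paragraph (f): (f) operates — a current Category 2 Waiver is held. (a) is therefore removed.
Exception (b) is satisfied on its face — the audit relates to a pending investigation; a written security-exemption finding has been issued. However, paragraph (g) must be considered: (g) operates against (b): the baseline figure is 411, less than the 557 limit. (b) is therefore removed.
Exception (c) does not apply: the reference index is 349, short of 390.
Exception (d) fails — the compliance score is 45 points, not less than 43 points.
Exception (e) is satisfied on its face — the reportable unit count is 57, under the 75 limit; the number of pages in the record is 169, below the 180 limit. But: (i) operates against (e): the record's age is 16 years, meeting the 16 years threshold. (j) does not operate here (the qualifying period is 170 days, short of 180 days), so (i) stands. Exception (e) does not apply.
No exception applies. The general rule governs.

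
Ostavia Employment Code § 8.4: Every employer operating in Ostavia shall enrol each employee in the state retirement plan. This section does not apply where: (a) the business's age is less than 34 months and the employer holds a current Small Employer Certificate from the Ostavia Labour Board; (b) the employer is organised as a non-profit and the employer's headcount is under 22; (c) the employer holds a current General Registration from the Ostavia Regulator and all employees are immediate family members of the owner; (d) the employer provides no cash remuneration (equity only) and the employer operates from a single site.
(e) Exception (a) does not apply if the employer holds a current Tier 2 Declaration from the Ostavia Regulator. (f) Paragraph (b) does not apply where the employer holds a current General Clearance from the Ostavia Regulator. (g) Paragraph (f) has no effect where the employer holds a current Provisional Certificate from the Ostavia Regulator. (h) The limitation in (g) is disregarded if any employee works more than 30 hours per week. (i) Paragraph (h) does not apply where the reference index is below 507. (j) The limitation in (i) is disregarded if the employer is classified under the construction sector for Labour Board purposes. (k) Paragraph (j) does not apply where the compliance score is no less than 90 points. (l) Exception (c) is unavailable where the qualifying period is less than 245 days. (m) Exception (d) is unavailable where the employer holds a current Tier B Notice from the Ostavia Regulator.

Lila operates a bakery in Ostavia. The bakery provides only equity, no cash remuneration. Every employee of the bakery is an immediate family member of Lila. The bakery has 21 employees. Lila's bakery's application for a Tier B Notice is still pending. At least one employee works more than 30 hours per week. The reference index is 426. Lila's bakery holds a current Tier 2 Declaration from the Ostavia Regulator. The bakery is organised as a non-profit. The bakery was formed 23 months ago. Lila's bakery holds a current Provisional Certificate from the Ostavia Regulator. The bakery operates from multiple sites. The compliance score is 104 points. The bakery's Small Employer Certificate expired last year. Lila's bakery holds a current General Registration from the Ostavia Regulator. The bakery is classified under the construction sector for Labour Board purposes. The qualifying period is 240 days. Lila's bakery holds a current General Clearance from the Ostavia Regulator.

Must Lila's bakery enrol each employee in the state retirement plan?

Exception (a) requires that the employer holds a current Small Employer Certificate from the Ostavia Labour Board; but the Small Employer Certificate has expired, so (a) is unavailable.
Exception (b): the employer is a non-profit; the employer's headcount is 21, under the 22 limit — every condition holds. As to paragraphs (f)–(k): (f) would limit (b) — a current General Clearance is held — but (g) sets (f) aside: (g) is triggered — a current Provisional Certificate is held. (h) would limit (g) — at least one employee exceeds 30 hours/week — but (i) sets (h) aside: (i) is engaged — the reference index is 426, below the 507 limit. (j) would limit (i) — the bakery is classified under the construction sector — but (k) sets (j) aside: (k) is engaged — the compliance score is 104 points, meeting the 90 points threshold. (b) remains available.
Exception (c): a current General Registration is held; every employee is an immediate family member — every condition holds. But: (l) applies — the qualifying period is 240 days, less than the 245 days limit. (c) is therefore removed.
Exception (d) fails — the employer operates from multiple sites.

No — exception (b) applies; Lila's bakery is not required to enrol each employee in the state retirement plan.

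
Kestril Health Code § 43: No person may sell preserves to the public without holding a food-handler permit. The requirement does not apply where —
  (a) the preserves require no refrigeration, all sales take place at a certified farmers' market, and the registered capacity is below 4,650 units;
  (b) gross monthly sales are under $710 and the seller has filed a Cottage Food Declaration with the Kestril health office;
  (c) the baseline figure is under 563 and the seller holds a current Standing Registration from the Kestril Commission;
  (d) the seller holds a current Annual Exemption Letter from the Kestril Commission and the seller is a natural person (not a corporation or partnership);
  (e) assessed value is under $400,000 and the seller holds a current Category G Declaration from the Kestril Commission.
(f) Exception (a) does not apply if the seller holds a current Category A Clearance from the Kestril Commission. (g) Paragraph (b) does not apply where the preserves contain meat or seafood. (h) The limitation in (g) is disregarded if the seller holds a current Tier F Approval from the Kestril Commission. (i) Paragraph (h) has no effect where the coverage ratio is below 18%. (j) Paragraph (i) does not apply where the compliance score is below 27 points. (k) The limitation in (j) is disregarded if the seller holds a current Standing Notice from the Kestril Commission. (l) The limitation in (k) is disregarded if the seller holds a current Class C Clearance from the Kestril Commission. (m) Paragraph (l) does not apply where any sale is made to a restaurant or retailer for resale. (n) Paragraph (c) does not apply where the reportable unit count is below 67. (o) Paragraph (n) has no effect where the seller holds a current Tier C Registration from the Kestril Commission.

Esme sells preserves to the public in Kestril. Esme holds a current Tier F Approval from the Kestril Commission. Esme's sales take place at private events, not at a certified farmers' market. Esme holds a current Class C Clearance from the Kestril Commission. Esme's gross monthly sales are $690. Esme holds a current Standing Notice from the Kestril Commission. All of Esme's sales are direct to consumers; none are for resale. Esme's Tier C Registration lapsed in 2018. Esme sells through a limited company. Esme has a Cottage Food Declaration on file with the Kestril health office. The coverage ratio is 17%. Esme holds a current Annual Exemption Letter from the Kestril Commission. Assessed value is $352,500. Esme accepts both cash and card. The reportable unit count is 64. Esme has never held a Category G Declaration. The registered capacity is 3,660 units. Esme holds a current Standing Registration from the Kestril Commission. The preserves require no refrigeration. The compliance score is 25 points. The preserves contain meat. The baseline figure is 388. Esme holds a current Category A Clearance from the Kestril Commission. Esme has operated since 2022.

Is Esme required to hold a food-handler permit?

Exception (a) fails — sales are at private events, not a certified farmers' market.
All of (b)'s requirements are met (gross monthly sales are $690, under the $710 limit; a Cottage Food Declaration is on file). Considering the limiting provisions: (g) would limit (b) — the preserves contain meat — but (h) sets (g) aside: (h) is engaged — a current Tier F Approval is held. (i) is engaged (the coverage ratio is 17%, below the 18% limit), but is overridden by (j): (j) is triggered — the compliance score is 25 points, below the 27 points limit. (k) operates (a current Standing Notice is held), but yields to (l): (l) is engaged — a current Class C Clearance is held. (m), which would lift (l), is not engaged — no sales are for resale. Exception (b) stands.
All of (c)'s requirements are met (the baseline figure is 388, under the 563 limit; a current Standing Registration is held). But applying paragraphs (n)–(o): (n) applies — the reportable unit count is 64, below the 67 limit. (o) is not triggered (no current Tier C Registration is held), so (n) stands. So (c) is unavailable.
Exception (d) does not apply: the seller operates through a limited company.
Exception (e) does not apply: no current Category G Declaration is held.

No — exception (b) applies; Esme is not required to hold a food-handler permit.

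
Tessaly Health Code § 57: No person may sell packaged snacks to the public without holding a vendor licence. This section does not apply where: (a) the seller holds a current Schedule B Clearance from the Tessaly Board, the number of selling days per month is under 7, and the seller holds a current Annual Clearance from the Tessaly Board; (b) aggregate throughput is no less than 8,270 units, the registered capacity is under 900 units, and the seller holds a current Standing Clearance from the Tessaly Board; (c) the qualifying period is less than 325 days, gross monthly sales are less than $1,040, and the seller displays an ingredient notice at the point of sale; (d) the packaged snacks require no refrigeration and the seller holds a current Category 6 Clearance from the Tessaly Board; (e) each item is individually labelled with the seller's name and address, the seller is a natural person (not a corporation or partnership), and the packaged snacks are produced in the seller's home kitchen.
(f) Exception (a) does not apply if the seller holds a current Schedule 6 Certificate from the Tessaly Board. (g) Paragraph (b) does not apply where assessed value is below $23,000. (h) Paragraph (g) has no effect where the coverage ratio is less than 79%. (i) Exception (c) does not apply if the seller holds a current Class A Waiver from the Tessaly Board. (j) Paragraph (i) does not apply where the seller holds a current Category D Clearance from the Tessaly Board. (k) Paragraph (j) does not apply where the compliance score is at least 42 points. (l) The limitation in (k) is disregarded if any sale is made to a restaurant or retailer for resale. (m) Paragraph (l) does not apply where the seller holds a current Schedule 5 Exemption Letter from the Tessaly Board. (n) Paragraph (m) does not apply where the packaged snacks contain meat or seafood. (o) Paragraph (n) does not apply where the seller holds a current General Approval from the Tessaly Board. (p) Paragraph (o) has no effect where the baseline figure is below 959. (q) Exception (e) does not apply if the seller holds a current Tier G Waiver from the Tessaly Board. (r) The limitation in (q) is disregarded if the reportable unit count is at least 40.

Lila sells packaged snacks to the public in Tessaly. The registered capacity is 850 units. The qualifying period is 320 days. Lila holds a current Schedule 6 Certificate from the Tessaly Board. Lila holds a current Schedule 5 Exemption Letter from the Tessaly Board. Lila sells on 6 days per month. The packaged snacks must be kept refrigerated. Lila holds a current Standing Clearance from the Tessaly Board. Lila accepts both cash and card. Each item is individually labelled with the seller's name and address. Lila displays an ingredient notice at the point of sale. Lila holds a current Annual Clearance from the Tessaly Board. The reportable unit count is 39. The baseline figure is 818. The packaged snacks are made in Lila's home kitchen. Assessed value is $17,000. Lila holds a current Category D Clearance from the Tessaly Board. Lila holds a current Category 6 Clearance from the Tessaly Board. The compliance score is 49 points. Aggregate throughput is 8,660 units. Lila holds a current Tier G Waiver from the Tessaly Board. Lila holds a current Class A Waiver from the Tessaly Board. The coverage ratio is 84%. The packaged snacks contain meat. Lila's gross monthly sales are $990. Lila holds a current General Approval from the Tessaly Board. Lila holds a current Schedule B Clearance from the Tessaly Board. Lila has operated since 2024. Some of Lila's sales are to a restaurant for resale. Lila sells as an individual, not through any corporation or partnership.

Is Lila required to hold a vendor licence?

All of (a)'s requirements are met (a current Schedule B Clearance is held; the number of selling days per month is 6, under the 7 limit; a current Annual Clearance is held). But applying paragraph (f): (f) applies — a current Schedule 6 Certificate is held. (a) is therefore removed.
Exception (b): aggregate throughput is 8,660 units, meeting the 8,270 units threshold; the registered capacity is 850 units, under the 900 units limit; a current Standing Clearance is held — every condition holds. But applying paragraphs (g)–(h): (g) is engaged — assessed value is $17,000, below the $23,000 limit. (h) is inapplicable (the coverage ratio is 84%, not less than 79%), so (g) stands. Exception (b) does not apply.
All of (c)'s requirements are met (the qualifying period is 320 days, less than the 325 days limit; gross monthly sales are $990, less than the $1,040 limit; an ingredient notice is displayed). As to paragraphs (i)–(p): (i) applies (a current Class A Waiver is held), but is set aside by (j): (j) is triggered — a current Category D Clearance is held. (k) is engaged (the compliance score is 49 points, meeting the 42 points threshold), but yields to (l): (l) operates against (k): some sales are to a restaurant for resale. (m) operates (a current Schedule 5 Exemption Letter is held), but yields to (n): (n) operates against (m): the packaged snacks contain meat. (o) would limit (n) — a current General Approval is held — but (p) sets (o) aside: (p) operates against (o): the baseline figure is 818, below the 959 limit. Exception (c) stands.
Exception (d) requires that the packaged snacks require no refrigeration; but the packaged snacks require refrigeration, so (d) is unavailable.
Exception (e) is satisfied on its face — items are individually labelled; the seller is a natural person; the packaged snacks are home-kitchen produced. Turning to paragraphs (q)–(r): (q) is engaged — a current Tier G Waiver is held. (r) is not triggered (the reportable unit count is 39, short of 40), so (q) stands. So (e) is unavailable.

No — exception (c) applies; Lila is not required to hold a vendor licence.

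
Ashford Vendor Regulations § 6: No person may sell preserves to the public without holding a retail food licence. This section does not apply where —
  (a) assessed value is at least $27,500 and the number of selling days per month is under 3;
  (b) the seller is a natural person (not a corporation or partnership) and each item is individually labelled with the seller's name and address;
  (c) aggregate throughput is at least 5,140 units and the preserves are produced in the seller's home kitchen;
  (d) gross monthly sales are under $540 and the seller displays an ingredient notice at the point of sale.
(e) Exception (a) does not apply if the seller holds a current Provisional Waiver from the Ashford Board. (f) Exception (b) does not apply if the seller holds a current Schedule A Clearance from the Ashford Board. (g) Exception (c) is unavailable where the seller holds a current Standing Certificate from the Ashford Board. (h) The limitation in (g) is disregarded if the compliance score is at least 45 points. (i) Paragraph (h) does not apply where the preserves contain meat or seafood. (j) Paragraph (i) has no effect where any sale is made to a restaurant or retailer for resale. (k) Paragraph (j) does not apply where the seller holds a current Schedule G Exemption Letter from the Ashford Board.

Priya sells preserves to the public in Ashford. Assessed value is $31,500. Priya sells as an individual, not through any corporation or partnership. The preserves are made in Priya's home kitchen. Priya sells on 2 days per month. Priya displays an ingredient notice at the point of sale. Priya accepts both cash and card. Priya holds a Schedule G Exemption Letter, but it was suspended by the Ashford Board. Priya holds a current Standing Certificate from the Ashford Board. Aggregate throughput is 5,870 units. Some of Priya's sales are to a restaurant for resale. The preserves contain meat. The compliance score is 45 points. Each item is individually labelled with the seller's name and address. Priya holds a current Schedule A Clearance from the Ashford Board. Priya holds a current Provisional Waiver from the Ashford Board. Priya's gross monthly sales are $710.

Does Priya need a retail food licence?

No — exception (c) applies; Priya is not required to hold a retail food licence.

Exception (a)'s conditions are all satisfied: assessed value is $31,500, meeting the $27,500 threshold; the number of selling days per month is 2, under the 3 limit. But applying paragraph (e): (e) operates against (a): a current Provisional Waiver is held. (a) is therefore removed.
Exception (b): the seller is a natural person; items are individually labelled — every condition holds. Turning to paragraph (f): (f) is triggered — a current Schedule A Clearance is held. Exception (b) does not apply.
Exception (c)'s conditions are all satisfied: aggregate throughput is 5,870 units, meeting the 5,140 units threshold; the preserves are home-kitchen produced. Applying paragraphs (g)–(k): (g) would limit (c) — a current Standing Certificate is held — but (h) sets (g) aside: (h) operates against (g): the compliance score is 45 points, meeting the 45 points threshold. (i) is engaged (the preserves contain meat), but is itself disapplied by (j): (j) operates against (i): some sales are to a restaurant for resale. (k) does not operate here (the Schedule G Exemption Letter is not current), so (j) stands. So (c) applies.
Exception (d) fails — gross monthly sales are $710, not under $540.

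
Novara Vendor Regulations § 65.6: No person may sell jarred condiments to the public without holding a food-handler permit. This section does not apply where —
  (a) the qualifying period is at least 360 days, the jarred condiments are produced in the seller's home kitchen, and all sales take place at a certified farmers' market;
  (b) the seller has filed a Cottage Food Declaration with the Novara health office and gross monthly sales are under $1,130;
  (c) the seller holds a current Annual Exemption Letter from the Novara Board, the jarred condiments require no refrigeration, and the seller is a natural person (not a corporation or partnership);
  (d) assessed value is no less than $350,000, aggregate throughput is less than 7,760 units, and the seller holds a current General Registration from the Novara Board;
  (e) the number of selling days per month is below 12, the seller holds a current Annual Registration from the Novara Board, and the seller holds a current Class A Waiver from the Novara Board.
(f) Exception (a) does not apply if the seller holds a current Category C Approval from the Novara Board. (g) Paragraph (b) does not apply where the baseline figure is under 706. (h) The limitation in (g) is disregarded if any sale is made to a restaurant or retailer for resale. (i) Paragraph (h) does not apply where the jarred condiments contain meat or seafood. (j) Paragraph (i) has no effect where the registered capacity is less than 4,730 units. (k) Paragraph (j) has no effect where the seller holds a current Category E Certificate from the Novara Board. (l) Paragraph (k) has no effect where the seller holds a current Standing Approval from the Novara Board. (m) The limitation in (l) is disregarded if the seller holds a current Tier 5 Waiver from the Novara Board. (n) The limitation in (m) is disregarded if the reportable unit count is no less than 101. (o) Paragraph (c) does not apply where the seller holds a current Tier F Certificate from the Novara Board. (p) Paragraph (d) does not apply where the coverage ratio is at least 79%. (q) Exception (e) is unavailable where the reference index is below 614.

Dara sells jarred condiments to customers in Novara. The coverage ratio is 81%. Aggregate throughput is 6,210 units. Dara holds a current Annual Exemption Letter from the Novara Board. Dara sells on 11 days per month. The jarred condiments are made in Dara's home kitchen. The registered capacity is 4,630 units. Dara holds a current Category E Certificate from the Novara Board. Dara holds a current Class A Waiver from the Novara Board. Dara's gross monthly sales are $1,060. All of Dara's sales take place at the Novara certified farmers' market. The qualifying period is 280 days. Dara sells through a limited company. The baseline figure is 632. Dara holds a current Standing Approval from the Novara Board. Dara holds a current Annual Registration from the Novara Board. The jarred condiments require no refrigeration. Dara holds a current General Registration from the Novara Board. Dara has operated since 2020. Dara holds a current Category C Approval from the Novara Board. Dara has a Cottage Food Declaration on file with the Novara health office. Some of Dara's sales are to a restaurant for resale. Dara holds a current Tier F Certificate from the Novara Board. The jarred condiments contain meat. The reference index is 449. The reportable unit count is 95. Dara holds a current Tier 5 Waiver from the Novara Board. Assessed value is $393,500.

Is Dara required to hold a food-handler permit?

Yes — Dara must hold a food-handler permit.

Exception (a) requires that the qualifying period is at least 360 days; but the qualifying period is 280 days, short of 360 days, so (a) is unavailable.
Exception (b) is satisfied on its face — a Cottage Food Declaration is on file; gross monthly sales are $1,060, under the $1,130 limit. But applying paragraphs (g)–(n): (g) operates against (b): the baseline figure is 632, under the 706 limit. (h) would limit (g) — some sales are to a restaurant for resale — but (i) sets (h) aside: (i) is engaged — the jarred condiments contain meat. (j) would limit (i) — the registered capacity is 4,630 units, less than the 4,730 units limit — but (k) sets (j) aside: (k) applies — a current Category E Certificate is held. (l) would limit (k) — a current Standing Approval is held — but (m) sets (l) aside: (m) operates against (l): a current Tier 5 Waiver is held. (n), which would lift (m), does not operate here — the reportable unit count is 95, short of 101. So (b) is unavailable.
Exception (c) fails — the seller operates through a limited company.
Exception (d)'s conditions are all satisfied: assessed value is $393,500, meeting the $350,000 threshold; aggregate throughput is 6,210 units, less than the 7,760 units limit; a current General Registration is held. But: (p) applies — the coverage ratio is 81%, meeting the 79% threshold. Exception (d) does not apply.
All of (e)'s requirements are met (the number of selling days per month is 11, below the 12 limit; a current Annual Registration is held; a current Class A Waiver is held). But: (q) is triggered — the reference index is 449, below the 614 limit. Exception (e) does not apply.
None of the exceptions is available; § 65.6 applies in full.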